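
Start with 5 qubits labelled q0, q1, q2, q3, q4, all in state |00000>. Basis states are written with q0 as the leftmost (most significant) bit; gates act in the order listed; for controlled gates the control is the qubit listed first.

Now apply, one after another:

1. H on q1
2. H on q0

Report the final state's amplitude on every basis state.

After the circuit, the state carries amplitude 1/2 on |00000>, 1/2 on |01000>, 1/2 on |10000>, 1/2 on |11000>, and 0 on every other basis state.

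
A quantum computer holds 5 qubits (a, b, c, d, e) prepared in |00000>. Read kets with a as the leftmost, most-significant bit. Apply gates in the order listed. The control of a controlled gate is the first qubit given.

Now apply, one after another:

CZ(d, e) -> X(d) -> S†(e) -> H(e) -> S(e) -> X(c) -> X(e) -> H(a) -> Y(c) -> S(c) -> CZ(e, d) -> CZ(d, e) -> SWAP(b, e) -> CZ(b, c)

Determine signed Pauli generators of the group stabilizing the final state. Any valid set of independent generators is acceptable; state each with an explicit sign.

One valid set of independent stabilizer generators is +XIIII, -IYIII, +IIZII, -IIIZI, +IIIIZ (any independent generating set of the same group is equally correct).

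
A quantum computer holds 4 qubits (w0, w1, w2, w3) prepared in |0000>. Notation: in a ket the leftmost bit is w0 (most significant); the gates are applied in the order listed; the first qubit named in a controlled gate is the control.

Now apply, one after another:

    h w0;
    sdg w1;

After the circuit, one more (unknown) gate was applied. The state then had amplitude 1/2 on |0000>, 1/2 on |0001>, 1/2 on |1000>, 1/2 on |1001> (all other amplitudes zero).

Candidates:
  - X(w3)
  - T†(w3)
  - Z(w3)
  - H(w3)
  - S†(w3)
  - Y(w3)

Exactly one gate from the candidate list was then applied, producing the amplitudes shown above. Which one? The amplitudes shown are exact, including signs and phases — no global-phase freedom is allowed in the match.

The unique candidate consistent with the amplitudes is H(w3).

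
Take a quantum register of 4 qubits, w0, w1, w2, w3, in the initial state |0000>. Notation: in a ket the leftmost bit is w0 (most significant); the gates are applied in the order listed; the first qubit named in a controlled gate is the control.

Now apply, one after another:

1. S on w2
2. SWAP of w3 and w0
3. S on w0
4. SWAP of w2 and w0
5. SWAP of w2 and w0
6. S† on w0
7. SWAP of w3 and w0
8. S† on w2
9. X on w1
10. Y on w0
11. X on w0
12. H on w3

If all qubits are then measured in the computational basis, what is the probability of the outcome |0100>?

The probability of measuring |0100> is 1/2. Key observation: the block from step 1 through step 8 cancels to the identity and can be dropped.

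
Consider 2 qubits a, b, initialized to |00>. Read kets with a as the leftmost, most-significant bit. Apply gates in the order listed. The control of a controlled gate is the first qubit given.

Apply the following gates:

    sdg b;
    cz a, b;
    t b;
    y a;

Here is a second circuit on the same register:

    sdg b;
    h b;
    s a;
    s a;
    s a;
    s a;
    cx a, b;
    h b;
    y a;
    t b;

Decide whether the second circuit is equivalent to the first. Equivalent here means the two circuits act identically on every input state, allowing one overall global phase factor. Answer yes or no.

Yes — the two circuits implement the same unitary up to a global phase.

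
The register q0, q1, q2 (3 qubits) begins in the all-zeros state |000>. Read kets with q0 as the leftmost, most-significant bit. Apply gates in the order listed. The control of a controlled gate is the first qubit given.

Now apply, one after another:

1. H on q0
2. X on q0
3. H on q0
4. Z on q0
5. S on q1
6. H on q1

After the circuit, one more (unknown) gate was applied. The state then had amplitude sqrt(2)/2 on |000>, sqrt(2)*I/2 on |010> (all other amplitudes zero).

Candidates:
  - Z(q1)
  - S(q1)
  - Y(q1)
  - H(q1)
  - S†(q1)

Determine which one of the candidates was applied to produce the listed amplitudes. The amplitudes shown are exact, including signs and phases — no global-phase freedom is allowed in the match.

It was S(q1) that produced the state shown. Key observation: the block from step 1 through step 4 cancels to the identity and can be dropped.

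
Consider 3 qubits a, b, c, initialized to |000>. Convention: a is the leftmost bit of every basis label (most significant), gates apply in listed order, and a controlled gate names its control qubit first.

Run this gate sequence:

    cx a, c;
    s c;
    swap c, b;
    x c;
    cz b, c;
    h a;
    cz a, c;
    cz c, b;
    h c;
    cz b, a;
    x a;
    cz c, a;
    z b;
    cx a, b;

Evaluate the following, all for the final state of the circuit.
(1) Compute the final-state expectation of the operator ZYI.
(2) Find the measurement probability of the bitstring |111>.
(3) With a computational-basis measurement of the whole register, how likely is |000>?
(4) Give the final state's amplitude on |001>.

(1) The expectation value of ZYI is 0.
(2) The probability of measuring |111> is 1/4.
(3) The probability of measuring |000> is 1/4.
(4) The final state's coefficient on |001> equals 1/2.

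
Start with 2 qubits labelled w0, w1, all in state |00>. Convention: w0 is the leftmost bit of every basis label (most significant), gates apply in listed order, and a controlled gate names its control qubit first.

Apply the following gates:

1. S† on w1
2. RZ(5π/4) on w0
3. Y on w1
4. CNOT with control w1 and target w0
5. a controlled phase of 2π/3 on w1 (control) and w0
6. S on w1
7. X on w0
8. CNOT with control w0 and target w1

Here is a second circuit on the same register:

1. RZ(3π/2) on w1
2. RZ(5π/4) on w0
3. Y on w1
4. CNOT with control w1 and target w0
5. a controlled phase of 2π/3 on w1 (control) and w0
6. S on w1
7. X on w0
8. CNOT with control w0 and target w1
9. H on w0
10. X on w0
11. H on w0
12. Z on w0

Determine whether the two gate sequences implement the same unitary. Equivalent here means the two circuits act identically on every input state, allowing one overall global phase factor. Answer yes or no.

Yes, they are equivalent — the unitaries differ by at most a global phase.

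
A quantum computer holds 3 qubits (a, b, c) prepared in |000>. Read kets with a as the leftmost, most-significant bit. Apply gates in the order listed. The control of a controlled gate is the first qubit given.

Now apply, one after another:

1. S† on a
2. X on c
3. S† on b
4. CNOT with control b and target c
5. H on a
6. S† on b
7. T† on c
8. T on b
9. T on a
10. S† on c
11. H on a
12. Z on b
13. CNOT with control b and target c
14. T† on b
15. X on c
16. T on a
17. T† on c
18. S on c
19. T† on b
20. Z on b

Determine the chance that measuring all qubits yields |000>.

The probability of measuring |000> is sqrt(2)/4 + 1/2.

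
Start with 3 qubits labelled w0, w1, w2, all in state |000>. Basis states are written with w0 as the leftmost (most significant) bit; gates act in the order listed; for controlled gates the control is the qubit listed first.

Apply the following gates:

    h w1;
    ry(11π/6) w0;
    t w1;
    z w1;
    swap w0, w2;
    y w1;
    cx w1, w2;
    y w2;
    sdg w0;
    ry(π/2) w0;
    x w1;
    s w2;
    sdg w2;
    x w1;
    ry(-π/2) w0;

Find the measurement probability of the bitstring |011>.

A full measurement returns |011> with probability 1/4 - sqrt(3)/8.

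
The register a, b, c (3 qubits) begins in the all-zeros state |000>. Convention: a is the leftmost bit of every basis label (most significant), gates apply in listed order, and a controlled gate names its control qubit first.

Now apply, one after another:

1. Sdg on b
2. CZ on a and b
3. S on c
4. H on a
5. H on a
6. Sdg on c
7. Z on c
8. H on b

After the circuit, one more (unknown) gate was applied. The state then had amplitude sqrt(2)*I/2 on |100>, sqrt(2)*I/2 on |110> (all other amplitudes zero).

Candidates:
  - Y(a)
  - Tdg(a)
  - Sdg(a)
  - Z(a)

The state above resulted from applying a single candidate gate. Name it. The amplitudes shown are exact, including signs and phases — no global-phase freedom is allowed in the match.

The applied gate was Y(a). Key observation: gates 3-6 undo each other exactly, leaving only the rest of the circuit to track.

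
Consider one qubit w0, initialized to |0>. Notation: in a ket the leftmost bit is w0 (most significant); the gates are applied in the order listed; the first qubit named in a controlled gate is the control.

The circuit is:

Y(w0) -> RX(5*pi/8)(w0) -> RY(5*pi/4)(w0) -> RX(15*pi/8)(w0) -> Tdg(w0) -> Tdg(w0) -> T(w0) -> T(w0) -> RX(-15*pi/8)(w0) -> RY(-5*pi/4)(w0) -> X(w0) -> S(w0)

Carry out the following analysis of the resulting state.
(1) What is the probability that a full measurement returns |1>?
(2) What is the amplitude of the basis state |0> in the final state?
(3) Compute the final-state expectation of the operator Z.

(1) The probability of measuring |1> is sqrt(2 - sqrt(2))/4 + 1/2. Key observation: the block from step 3 through step 10 cancels to the identity and can be dropped.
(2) The final state's coefficient on |0> equals I*cos(5*pi/16).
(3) The observable Z averages to -sqrt(2 - sqrt(2))/2.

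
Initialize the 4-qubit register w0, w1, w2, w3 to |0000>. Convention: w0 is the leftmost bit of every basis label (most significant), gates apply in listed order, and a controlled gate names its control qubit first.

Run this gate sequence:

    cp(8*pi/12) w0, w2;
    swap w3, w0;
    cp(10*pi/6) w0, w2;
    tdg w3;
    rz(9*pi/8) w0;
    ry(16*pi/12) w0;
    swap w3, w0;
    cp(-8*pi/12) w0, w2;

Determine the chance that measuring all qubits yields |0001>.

Outcome |0001> occurs with probability 3/4.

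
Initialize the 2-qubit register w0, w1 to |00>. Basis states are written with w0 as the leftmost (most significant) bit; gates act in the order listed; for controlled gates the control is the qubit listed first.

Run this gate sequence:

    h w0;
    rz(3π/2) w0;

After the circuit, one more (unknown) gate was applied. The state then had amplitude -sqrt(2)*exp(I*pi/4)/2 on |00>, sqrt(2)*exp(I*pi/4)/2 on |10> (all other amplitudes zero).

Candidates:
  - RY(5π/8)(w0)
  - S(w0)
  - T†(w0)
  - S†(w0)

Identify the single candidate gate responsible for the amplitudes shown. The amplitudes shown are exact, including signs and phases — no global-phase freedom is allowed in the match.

The applied gate was S†(w0).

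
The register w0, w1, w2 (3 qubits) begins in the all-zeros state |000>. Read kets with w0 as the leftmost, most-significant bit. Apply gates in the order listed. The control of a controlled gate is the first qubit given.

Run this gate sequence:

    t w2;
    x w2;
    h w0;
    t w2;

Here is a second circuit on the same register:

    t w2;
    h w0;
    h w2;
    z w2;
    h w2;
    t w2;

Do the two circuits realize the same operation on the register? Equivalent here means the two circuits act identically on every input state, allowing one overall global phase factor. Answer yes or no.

Yes, they are equivalent — the unitaries differ by at most a global phase.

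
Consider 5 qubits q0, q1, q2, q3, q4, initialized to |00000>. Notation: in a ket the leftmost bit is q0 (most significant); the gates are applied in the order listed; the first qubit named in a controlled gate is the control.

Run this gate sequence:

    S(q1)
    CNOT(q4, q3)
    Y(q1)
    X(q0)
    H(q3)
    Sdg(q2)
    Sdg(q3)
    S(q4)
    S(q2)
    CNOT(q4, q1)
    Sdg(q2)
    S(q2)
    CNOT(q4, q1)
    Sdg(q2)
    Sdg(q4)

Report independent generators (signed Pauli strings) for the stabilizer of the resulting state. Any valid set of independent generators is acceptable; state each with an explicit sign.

The stabilizer group can be generated by -IIIYI, -ZIIII, -IZIII, +IIZII, +IIIIZ, among other valid generating sets.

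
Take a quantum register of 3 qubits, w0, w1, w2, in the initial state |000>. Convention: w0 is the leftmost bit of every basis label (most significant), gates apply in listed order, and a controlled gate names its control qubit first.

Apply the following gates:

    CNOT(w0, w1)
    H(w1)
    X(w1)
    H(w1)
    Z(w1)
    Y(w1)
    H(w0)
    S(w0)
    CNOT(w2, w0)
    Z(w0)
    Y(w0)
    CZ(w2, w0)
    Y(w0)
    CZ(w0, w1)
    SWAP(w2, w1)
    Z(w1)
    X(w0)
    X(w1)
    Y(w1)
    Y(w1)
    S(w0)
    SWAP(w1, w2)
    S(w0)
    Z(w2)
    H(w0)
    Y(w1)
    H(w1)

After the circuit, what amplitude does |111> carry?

The amplitude on |111> is sqrt(2)*(-1 - I)/4. Key observation: steps 2-5 multiply out to the identity, so the circuit reduces to the remaining gates.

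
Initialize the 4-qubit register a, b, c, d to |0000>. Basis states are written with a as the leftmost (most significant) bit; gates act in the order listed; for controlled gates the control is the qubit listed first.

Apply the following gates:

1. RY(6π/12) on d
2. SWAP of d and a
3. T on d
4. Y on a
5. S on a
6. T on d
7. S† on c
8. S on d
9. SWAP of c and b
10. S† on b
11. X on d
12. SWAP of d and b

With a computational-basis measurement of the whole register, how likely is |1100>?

The probability of measuring |1100> is 1/2.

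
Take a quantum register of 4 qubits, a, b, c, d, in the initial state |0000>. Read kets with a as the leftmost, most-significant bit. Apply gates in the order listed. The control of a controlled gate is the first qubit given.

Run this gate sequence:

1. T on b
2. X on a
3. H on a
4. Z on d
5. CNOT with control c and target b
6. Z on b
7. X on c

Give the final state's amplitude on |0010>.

The amplitude on |0010> is sqrt(2)/2.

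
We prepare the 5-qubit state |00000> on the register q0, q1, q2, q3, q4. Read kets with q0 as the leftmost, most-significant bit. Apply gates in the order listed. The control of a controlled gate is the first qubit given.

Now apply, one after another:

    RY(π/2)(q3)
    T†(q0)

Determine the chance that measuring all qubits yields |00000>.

A full measurement returns |00000> with probability 1/2.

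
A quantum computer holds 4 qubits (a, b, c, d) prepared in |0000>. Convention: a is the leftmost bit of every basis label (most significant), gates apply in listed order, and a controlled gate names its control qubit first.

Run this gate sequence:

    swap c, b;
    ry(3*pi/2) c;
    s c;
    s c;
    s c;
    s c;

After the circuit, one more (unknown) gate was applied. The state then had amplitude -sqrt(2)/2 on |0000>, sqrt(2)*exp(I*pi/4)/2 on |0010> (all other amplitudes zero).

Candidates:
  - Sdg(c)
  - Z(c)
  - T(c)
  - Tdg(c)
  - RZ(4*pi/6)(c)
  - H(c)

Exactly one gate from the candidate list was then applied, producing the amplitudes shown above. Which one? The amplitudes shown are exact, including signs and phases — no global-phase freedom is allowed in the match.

The applied gate was T(c).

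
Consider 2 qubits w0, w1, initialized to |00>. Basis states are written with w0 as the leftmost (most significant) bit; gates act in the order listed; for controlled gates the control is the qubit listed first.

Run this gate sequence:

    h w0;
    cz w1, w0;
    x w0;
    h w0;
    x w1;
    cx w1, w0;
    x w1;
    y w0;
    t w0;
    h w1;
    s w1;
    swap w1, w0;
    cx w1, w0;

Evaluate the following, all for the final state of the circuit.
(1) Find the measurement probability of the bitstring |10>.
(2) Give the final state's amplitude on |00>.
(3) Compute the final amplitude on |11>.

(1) The probability of measuring |10> is 1/2.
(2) The amplitude on |00> is -sqrt(2)*I/2.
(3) The amplitude on |11> is 0.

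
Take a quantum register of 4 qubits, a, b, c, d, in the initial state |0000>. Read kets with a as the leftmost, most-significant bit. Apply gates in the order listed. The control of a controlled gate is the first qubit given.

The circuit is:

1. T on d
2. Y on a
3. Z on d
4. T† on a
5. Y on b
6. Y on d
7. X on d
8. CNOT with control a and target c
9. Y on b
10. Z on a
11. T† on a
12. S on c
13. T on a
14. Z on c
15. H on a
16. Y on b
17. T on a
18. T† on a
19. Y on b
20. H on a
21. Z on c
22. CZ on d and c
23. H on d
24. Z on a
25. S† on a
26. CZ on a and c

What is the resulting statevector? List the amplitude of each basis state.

After the circuit, the state carries amplitude -sqrt(2)*exp(3*I*pi/4)/2 on |1010>, -sqrt(2)*exp(3*I*pi/4)/2 on |1011>, and 0 on every other basis state. Key observation: steps 14-21 multiply out to the identity, so the circuit reduces to the remaining gates.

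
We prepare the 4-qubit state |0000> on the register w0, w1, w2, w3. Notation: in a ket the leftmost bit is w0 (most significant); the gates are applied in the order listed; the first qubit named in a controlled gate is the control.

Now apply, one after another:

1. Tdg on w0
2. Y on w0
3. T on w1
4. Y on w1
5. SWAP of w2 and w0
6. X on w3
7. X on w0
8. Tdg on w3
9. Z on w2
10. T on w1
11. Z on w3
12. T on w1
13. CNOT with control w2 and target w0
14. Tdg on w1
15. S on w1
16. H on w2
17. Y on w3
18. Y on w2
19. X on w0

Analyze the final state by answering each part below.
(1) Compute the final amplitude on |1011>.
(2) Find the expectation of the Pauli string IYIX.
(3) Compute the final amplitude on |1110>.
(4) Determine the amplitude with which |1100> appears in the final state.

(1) The final state's coefficient on |1011> equals 0.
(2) In the final state, IYIX has expectation 0.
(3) The amplitude on |1110> is -sqrt(2)*I/2.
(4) The amplitude on |1100> is -sqrt(2)*I/2.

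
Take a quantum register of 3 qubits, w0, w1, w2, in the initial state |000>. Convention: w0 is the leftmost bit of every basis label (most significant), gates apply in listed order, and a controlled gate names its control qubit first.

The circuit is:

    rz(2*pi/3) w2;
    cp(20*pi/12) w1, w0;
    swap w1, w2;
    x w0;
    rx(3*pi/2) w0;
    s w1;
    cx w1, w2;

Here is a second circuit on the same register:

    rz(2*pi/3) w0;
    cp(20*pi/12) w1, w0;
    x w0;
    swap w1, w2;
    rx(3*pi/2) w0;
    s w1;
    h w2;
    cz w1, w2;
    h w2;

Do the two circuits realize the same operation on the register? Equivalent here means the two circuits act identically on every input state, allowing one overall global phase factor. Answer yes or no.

No, they are not equivalent — no single phase factor reconciles the two unitaries.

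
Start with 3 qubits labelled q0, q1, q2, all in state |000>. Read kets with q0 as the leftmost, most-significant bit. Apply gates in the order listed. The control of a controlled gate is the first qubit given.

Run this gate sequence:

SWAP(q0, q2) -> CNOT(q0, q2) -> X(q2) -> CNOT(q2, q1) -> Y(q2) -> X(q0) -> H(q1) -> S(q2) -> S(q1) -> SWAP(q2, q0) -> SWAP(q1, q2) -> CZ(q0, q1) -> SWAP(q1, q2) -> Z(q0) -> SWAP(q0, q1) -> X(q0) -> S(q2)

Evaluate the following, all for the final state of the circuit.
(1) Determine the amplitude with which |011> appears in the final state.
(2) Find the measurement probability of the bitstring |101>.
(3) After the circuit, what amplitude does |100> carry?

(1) The amplitude on |011> is 0.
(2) Outcome |101> occurs with probability 1/2.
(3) The amplitude on |100> is 0.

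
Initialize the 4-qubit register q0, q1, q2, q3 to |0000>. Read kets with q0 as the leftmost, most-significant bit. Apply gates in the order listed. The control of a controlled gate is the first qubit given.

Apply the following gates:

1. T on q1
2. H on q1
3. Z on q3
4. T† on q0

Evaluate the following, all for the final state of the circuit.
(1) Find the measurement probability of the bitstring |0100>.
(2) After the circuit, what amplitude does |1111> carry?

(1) Outcome |0100> occurs with probability 1/2.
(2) |1111> carries amplitude 0 in the final state.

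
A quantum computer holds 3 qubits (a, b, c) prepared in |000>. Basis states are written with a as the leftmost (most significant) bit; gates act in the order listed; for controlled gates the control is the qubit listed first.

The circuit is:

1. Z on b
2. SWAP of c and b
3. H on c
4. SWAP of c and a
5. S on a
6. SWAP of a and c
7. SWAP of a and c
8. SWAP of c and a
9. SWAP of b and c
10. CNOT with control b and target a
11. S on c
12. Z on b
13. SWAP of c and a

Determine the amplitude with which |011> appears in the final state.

The final state's coefficient on |011> equals -sqrt(2)*I/2.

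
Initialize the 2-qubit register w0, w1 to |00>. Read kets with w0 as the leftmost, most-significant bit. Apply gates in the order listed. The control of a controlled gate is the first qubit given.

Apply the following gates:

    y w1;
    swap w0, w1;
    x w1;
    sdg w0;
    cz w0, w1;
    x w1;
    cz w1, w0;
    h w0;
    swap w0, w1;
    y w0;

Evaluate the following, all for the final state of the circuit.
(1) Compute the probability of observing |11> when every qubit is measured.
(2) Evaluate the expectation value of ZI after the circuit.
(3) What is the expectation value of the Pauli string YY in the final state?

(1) The probability of measuring |11> is 1/2.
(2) The expectation value of ZI is -1.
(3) The expectation value of YY is 0.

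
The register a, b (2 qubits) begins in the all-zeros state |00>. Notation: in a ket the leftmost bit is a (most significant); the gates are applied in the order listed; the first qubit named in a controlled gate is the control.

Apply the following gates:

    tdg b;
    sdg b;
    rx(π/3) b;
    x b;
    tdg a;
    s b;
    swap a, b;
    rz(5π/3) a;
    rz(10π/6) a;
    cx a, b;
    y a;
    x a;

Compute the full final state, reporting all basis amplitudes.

After the circuit, the state carries amplitude exp(I*pi/3)/2 on |00>, 0 on |01>, 0 on |10>, -sqrt(3)*exp(2*I*pi/3)/2 on |11>.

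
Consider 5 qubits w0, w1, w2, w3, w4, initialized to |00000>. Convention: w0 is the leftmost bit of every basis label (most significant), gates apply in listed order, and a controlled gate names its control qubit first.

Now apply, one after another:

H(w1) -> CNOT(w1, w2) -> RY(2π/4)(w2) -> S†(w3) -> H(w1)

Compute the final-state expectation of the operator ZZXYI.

The observable ZZXYI averages to 0.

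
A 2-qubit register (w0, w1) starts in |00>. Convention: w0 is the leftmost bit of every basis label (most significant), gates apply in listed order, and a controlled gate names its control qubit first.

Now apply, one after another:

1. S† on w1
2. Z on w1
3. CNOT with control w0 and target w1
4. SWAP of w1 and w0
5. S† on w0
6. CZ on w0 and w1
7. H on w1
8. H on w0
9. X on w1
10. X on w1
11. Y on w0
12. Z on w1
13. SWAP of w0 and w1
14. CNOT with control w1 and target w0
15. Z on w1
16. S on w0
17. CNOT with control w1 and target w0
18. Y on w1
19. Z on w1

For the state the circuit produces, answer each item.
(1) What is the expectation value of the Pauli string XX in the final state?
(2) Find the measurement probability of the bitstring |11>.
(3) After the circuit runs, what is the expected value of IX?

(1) The observable XX averages to -1.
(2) The probability of measuring |11> is 1/4.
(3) The expectation value of IX is 0.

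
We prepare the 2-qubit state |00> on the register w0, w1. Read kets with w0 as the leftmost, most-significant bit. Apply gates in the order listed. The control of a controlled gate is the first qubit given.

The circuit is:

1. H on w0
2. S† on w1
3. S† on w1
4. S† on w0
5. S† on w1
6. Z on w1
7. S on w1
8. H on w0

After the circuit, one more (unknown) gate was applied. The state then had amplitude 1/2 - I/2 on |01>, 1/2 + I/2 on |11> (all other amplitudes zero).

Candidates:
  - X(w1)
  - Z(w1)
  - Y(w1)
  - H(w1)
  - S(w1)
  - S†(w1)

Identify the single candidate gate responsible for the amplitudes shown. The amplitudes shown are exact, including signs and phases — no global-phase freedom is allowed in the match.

It was X(w1) that produced the state shown.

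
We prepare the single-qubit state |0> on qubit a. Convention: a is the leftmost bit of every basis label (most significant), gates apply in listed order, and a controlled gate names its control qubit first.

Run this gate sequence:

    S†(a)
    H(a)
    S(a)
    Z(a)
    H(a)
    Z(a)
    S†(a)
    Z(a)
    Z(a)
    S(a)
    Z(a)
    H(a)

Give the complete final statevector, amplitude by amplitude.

The resulting statevector has amplitude sqrt(2)/2 on |0>, -sqrt(2)*I/2 on |1>. Key observation: the block from step 5 through step 12 cancels to the identity and can be dropped.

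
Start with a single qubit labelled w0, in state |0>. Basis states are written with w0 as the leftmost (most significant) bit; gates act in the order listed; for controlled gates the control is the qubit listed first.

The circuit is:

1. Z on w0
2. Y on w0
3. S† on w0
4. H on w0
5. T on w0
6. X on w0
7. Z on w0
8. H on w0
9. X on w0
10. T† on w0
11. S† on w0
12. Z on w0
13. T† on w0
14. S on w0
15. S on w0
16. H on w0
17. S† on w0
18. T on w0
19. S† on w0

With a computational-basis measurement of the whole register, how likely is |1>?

Outcome |1> occurs with probability 1/2.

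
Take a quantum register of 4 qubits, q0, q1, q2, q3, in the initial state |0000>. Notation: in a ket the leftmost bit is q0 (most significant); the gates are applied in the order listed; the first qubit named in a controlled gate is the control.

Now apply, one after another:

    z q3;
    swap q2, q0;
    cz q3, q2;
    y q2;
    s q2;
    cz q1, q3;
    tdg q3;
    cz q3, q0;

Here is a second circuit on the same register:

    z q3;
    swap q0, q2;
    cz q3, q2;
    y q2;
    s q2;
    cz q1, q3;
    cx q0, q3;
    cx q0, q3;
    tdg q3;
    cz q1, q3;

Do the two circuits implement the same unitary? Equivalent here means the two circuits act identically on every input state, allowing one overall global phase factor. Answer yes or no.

No, they are not equivalent — no single phase factor reconciles the two unitaries.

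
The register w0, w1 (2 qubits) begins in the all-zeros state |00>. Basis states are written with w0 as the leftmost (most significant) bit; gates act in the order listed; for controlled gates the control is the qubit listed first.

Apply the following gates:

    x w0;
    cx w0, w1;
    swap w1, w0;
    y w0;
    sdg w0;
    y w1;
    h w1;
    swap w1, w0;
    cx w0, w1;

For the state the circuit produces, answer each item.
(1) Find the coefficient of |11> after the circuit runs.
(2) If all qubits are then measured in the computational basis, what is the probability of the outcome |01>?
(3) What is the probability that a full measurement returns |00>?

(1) |11> carries amplitude -sqrt(2)/2 in the final state.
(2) A full measurement returns |01> with probability 0.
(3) The probability of measuring |00> is 1/2.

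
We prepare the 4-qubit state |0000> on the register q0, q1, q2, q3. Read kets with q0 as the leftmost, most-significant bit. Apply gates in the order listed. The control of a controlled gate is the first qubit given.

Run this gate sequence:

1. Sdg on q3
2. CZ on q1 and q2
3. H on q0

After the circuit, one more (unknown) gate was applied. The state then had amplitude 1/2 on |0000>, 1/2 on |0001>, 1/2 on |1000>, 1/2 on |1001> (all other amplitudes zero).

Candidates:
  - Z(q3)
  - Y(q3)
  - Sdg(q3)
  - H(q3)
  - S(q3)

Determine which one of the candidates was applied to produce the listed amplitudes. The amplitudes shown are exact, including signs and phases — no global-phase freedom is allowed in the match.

The unique candidate consistent with the amplitudes is H(q3).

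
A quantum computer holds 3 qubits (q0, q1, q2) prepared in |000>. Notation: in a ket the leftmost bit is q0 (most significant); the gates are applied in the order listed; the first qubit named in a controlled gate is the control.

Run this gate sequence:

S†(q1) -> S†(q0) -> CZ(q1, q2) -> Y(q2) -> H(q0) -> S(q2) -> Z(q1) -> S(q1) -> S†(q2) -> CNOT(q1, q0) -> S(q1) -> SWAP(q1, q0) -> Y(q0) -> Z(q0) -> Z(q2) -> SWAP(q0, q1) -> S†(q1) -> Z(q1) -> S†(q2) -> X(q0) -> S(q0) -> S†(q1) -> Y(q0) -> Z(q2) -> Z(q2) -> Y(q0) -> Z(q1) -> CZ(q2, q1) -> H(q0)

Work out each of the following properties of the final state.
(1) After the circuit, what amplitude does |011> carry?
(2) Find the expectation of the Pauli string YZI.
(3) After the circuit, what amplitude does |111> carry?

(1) The final state's coefficient on |011> equals -1/2 + I/2. Key observation: steps 23-26 multiply out to the identity, so the circuit reduces to the remaining gates.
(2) In the final state, YZI has expectation 1.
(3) The amplitude on |111> is 1/2 + I/2.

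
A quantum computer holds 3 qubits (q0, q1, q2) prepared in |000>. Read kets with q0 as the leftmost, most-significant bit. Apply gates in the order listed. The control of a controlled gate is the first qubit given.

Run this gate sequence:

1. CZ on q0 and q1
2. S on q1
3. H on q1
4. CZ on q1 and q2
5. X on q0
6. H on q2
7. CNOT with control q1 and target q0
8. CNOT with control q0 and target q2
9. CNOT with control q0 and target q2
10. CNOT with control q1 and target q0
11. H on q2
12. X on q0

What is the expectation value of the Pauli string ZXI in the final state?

The expectation value of ZXI is 1. Key observation: the block from step 5 through step 12 cancels to the identity and can be dropped.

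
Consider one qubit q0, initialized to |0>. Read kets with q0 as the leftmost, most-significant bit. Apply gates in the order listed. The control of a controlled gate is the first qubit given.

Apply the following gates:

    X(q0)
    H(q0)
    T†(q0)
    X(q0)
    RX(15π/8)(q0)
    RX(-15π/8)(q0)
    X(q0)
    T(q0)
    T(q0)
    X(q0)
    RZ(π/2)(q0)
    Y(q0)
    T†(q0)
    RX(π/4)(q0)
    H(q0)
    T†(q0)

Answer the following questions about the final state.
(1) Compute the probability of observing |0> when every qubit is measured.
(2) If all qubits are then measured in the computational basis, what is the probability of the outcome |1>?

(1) Outcome |0> occurs with probability 1/2. Key observation: the block from step 3 through step 8 cancels to the identity and can be dropped.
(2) The probability of measuring |1> is 1/2.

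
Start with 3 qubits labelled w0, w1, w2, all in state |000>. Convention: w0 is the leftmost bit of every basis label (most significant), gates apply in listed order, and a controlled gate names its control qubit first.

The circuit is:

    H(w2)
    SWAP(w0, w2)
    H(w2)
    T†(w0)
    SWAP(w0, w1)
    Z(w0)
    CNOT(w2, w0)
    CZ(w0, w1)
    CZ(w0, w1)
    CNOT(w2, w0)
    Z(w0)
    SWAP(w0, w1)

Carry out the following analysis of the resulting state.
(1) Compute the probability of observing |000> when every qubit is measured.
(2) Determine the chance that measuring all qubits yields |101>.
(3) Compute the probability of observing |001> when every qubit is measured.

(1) The probability of measuring |000> is 1/4.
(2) The probability of measuring |101> is 1/4.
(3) The probability of measuring |001> is 1/4.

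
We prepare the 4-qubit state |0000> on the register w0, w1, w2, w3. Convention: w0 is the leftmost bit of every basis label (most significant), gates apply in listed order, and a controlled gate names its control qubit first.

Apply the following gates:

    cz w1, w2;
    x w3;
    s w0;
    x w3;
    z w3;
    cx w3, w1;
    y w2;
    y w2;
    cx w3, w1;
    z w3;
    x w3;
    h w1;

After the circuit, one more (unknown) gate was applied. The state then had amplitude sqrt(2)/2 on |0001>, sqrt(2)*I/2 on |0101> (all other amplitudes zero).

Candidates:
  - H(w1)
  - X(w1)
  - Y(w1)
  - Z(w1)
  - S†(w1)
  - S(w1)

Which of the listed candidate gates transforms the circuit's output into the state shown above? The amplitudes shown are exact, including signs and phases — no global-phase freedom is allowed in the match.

The unique candidate consistent with the amplitudes is S(w1). Key observation: steps 4-11 multiply out to the identity, so the circuit reduces to the remaining gates.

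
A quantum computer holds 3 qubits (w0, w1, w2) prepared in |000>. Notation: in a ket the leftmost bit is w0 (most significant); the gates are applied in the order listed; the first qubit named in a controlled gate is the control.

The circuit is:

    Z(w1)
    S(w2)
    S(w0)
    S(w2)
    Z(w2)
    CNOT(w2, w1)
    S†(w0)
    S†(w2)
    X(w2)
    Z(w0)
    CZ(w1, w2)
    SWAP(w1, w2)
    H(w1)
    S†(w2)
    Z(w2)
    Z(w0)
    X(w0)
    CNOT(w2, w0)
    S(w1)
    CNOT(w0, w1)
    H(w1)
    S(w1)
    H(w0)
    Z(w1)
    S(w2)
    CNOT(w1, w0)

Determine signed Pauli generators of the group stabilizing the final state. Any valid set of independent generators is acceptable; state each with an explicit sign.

One valid set of independent stabilizer generators is -XII, +IXI, +IIZ (any independent generating set of the same group is equally correct).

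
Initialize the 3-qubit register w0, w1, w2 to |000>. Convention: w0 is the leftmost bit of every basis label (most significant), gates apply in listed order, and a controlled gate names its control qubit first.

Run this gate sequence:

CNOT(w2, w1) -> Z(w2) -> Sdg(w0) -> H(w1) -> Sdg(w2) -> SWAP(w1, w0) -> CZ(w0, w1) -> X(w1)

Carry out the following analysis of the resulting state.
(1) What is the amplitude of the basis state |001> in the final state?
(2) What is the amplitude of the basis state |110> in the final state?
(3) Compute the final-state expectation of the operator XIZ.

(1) |001> carries amplitude 0 in the final state.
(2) The final state's coefficient on |110> equals sqrt(2)/2.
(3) The observable XIZ averages to 1.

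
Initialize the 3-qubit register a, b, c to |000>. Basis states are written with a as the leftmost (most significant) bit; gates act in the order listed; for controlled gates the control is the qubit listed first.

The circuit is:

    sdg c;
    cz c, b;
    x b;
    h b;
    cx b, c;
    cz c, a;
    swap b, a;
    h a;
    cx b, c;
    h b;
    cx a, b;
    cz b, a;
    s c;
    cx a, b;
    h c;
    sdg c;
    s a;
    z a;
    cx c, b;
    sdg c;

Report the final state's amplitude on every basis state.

The final amplitudes are 1/4 - I/4 on |000>, -1/4 - I/4 on |001>, 1/4 - I/4 on |010>, -1/4 - I/4 on |011>, -1/4 + I/4 on |100>, 1/4 + I/4 on |101>, 1/4 - I/4 on |110>, -1/4 - I/4 on |111>.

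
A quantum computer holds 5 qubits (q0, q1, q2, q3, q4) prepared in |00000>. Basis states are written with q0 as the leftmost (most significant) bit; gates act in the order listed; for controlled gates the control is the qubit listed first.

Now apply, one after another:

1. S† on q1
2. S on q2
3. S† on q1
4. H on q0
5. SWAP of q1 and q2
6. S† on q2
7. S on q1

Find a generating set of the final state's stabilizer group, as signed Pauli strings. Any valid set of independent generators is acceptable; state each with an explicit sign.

One valid set of independent stabilizer generators is +XIIII, +IZIII, +IIZII, +IIIZI, +IIIIZ (any independent generating set of the same group is equally correct).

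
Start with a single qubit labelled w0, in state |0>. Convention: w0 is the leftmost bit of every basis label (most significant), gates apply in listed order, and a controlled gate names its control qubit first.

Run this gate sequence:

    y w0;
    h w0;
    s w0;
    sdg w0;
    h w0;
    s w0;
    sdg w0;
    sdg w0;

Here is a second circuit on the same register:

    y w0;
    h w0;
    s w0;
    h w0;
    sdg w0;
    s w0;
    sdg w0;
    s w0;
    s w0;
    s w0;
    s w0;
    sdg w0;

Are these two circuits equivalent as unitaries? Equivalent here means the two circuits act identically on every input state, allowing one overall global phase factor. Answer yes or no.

No — the two circuits implement different unitaries, even allowing a global phase.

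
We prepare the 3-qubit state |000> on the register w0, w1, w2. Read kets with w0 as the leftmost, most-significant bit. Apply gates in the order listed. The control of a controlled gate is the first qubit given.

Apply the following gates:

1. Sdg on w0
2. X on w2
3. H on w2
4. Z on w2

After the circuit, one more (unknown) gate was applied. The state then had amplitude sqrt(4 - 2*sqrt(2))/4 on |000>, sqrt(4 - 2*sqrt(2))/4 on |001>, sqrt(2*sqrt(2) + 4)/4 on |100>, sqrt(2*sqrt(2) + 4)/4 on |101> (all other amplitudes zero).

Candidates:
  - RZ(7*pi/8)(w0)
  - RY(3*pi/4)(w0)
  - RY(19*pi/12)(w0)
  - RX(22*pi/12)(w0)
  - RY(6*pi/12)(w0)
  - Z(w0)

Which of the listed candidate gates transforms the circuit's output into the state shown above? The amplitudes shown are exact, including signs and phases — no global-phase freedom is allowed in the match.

The applied gate was RY(3*pi/4)(w0).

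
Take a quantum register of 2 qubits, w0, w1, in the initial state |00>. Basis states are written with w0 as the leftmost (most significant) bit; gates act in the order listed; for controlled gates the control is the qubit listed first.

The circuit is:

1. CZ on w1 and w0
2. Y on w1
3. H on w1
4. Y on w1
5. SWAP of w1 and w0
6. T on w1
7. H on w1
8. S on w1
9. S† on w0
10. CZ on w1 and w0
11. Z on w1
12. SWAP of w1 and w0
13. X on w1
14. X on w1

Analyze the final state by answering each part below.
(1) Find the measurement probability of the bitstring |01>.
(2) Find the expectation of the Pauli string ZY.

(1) Outcome |01> occurs with probability 1/4.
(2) In the final state, ZY has expectation -1.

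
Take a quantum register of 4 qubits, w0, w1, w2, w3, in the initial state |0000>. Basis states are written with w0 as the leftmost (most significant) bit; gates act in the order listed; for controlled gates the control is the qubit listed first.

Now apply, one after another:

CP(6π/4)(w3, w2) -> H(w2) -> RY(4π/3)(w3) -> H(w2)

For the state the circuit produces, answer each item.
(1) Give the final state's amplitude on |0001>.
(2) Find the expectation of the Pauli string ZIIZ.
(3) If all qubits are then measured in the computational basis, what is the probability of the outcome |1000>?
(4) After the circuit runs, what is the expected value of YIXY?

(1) |0001> carries amplitude sqrt(3)/2 in the final state.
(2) The observable ZIIZ averages to -1/2.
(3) Outcome |1000> occurs with probability 0.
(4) In the final state, YIXY has expectation 0.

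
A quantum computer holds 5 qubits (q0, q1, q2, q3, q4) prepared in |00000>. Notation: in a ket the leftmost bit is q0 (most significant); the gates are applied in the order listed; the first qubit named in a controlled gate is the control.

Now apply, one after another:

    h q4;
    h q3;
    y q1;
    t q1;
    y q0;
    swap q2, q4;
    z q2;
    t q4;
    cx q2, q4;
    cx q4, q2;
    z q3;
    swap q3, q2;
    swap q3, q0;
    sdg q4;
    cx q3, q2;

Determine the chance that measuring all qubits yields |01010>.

The probability of measuring |01010> is 1/4.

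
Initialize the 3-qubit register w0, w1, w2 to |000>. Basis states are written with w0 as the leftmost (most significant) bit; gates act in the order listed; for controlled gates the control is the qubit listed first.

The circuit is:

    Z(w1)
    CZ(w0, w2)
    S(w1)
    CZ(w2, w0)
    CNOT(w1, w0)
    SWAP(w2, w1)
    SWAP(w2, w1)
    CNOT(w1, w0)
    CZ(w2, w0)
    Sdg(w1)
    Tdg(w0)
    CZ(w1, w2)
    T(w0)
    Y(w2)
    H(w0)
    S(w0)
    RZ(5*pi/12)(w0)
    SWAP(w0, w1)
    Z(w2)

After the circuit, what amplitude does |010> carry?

The final state's coefficient on |010> equals 0. Key observation: steps 3-10 multiply out to the identity, so the circuit reduces to the remaining gates.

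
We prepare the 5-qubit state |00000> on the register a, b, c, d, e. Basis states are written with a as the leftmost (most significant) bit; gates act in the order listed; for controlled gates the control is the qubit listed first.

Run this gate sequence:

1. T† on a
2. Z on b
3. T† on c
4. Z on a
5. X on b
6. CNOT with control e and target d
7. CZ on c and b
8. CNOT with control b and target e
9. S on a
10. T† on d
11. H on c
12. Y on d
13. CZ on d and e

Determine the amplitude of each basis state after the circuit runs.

After the circuit, the state carries amplitude -sqrt(2)*I/2 on |01011>, -sqrt(2)*I/2 on |01111>, and 0 on every other basis state.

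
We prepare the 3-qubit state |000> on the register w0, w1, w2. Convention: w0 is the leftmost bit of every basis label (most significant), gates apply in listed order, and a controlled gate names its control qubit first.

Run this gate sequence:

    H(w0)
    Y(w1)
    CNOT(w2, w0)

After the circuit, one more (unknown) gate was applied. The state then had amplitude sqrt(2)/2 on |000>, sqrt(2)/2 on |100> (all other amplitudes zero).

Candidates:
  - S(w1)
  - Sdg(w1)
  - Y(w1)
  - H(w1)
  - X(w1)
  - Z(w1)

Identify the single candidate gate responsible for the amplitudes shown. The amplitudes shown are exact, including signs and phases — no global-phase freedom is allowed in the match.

It was Y(w1) that produced the state shown.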